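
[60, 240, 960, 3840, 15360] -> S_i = 60*4^i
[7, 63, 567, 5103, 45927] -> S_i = 7*9^i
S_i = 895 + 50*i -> [895, 945, 995, 1045, 1095]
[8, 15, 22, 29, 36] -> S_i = 8 + 7*i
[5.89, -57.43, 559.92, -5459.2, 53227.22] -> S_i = 5.89*(-9.75)^i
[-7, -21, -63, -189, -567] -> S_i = -7*3^i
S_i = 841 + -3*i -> [841, 838, 835, 832, 829]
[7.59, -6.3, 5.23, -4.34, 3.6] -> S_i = 7.59*(-0.83)^i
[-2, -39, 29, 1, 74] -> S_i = Random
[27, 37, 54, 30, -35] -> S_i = Random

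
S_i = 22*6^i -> [22, 132, 792, 4752, 28512]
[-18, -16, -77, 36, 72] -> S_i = Random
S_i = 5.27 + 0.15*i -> [5.27, 5.42, 5.57, 5.72, 5.87]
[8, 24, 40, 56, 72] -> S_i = 8 + 16*i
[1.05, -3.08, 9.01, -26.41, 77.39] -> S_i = 1.05*(-2.93)^i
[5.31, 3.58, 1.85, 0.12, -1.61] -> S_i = 5.31 + -1.73*i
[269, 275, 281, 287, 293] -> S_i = 269 + 6*i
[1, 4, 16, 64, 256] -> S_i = 1*4^i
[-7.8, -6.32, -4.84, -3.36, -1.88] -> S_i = -7.80 + 1.48*i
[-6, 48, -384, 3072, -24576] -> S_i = -6*-8^i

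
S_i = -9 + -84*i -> [-9, -93, -177, -261, -345]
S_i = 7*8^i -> [7, 56, 448, 3584, 28672]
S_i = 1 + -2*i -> [1, -1, -3, -5, -7]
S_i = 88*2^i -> [88, 176, 352, 704, 1408]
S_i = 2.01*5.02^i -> [2.01, 10.09, 50.65, 254.28, 1276.47]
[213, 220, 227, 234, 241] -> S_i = 213 + 7*i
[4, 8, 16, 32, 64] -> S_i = 4*2^i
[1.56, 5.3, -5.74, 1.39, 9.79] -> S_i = Random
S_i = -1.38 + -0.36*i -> [-1.38, -1.74, -2.1, -2.46, -2.82]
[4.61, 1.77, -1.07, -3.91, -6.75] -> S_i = 4.61 + -2.84*i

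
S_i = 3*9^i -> [3, 27, 243, 2187, 19683]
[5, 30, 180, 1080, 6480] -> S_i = 5*6^i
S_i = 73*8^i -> [73, 584, 4672, 37376, 299008]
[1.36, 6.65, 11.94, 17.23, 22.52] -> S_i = 1.36 + 5.29*i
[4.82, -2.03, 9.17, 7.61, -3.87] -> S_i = Random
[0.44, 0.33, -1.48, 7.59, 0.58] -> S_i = Random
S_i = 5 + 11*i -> [5, 16, 27, 38, 49]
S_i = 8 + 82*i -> [8, 90, 172, 254, 336]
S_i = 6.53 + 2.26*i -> [6.53, 8.79, 11.05, 13.31, 15.57]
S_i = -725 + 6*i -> [-725, -719, -713, -707, -701]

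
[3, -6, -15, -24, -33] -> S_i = 3 + -9*i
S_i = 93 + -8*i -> [93, 85, 77, 69, 61]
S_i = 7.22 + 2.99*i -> [7.22, 10.21, 13.2, 16.19, 19.18]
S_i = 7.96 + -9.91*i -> [7.96, -1.95, -11.86, -21.77, -31.68]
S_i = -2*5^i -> [-2, -10, -50, -250, -1250]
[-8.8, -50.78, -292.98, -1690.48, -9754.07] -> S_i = -8.80*5.77^i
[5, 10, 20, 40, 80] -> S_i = 5*2^i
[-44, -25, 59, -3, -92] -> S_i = Random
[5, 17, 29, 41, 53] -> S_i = 5 + 12*i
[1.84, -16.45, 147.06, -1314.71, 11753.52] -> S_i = 1.84*(-8.94)^i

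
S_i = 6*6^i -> [6, 36, 216, 1296, 7776]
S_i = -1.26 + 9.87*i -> [-1.26, 8.61, 18.48, 28.35, 38.22]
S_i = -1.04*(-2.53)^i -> [-1.04, 2.63, -6.66, 16.84, -42.61]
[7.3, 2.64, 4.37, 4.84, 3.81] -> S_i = Random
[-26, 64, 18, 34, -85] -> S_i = Random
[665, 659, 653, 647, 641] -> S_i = 665 + -6*i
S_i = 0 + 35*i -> [0, 35, 70, 105, 140]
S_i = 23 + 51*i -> [23, 74, 125, 176, 227]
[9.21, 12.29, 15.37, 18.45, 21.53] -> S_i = 9.21 + 3.08*i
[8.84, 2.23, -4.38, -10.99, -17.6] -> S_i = 8.84 + -6.61*i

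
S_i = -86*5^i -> [-86, -430, -2150, -10750, -53750]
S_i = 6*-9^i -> [6, -54, 486, -4374, 39366]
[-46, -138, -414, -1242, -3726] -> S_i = -46*3^i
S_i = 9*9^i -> [9, 81, 729, 6561, 59049]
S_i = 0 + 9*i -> [0, 9, 18, 27, 36]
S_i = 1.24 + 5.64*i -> [1.24, 6.88, 12.52, 18.16, 23.8]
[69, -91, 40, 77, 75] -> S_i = Random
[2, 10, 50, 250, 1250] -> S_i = 2*5^i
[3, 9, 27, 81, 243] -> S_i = 3*3^i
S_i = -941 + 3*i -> [-941, -938, -935, -932, -929]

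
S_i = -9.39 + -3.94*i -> [-9.39, -13.33, -17.27, -21.21, -25.15]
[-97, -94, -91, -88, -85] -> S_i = -97 + 3*i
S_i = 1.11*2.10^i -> [1.11, 2.33, 4.9, 10.28, 21.59]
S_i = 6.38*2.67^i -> [6.38, 17.03, 45.48, 121.44, 324.24]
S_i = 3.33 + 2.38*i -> [3.33, 5.71, 8.09, 10.47, 12.85]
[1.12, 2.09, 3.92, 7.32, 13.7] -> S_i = 1.12*1.87^i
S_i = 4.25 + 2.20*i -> [4.25, 6.45, 8.65, 10.85, 13.05]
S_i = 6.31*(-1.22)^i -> [6.31, -7.7, 9.39, -11.46, 13.98]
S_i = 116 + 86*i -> [116, 202, 288, 374, 460]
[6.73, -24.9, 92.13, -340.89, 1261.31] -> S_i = 6.73*(-3.70)^i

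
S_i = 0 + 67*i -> [0, 67, 134, 201, 268]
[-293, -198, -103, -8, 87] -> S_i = -293 + 95*i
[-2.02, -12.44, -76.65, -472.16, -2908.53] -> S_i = -2.02*6.16^i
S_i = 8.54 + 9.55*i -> [8.54, 18.09, 27.64, 37.19, 46.74]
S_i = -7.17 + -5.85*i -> [-7.17, -13.02, -18.87, -24.72, -30.57]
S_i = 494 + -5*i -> [494, 489, 484, 479, 474]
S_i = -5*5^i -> [-5, -25, -125, -625, -3125]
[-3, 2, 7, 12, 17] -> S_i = -3 + 5*i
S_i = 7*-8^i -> [7, -56, 448, -3584, 28672]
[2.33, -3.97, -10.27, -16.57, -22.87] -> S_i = 2.33 + -6.30*i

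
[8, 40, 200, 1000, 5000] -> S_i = 8*5^i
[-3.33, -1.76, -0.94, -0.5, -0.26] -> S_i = -3.33*0.53^i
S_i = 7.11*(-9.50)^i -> [7.11, -67.54, 641.68, -6095.94, 57911.39]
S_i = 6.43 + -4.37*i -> [6.43, 2.06, -2.31, -6.68, -11.05]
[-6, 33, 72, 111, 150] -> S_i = -6 + 39*i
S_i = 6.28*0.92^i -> [6.28, 5.78, 5.32, 4.89, 4.5]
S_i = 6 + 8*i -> [6, 14, 22, 30, 38]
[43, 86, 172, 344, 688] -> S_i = 43*2^i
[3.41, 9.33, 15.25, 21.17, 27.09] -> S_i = 3.41 + 5.92*i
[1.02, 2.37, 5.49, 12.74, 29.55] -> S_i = 1.02*2.32^i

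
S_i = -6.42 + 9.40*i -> [-6.42, 2.98, 12.38, 21.78, 31.18]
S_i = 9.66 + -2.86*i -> [9.66, 6.8, 3.94, 1.08, -1.78]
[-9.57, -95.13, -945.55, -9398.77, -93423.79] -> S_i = -9.57*9.94^i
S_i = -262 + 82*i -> [-262, -180, -98, -16, 66]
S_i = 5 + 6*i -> [5, 11, 17, 23, 29]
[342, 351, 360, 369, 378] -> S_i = 342 + 9*i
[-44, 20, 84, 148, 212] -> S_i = -44 + 64*i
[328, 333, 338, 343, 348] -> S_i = 328 + 5*i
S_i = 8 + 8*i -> [8, 16, 24, 32, 40]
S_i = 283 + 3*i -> [283, 286, 289, 292, 295]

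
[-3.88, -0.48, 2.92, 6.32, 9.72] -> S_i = -3.88 + 3.40*i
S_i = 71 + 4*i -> [71, 75, 79, 83, 87]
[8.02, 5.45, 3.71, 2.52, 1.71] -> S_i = 8.02*0.68^i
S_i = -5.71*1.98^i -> [-5.71, -11.31, -22.39, -44.32, -87.76]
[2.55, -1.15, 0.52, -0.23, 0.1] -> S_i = 2.55*(-0.45)^i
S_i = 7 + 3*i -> [7, 10, 13, 16, 19]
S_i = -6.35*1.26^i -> [-6.35, -8.0, -10.08, -12.7, -16.01]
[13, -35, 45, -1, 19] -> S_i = Random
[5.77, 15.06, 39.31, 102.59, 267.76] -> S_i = 5.77*2.61^i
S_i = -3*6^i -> [-3, -18, -108, -648, -3888]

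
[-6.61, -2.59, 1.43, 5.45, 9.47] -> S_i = -6.61 + 4.02*i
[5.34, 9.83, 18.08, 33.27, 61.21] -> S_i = 5.34*1.84^i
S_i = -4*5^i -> [-4, -20, -100, -500, -2500]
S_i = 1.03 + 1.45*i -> [1.03, 2.48, 3.93, 5.38, 6.83]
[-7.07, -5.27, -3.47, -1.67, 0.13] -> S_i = -7.07 + 1.80*i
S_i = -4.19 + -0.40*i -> [-4.19, -4.59, -4.99, -5.39, -5.79]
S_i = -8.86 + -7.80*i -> [-8.86, -16.66, -24.46, -32.26, -40.06]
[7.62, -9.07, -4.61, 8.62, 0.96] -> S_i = Random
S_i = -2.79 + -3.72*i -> [-2.79, -6.51, -10.23, -13.95, -17.67]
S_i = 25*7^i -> [25, 175, 1225, 8575, 60025]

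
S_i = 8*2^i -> [8, 16, 32, 64, 128]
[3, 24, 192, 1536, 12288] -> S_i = 3*8^i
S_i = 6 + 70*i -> [6, 76, 146, 216, 286]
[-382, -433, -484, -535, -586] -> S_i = -382 + -51*i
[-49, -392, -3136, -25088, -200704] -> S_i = -49*8^i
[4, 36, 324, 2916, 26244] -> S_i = 4*9^i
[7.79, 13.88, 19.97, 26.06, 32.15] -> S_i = 7.79 + 6.09*i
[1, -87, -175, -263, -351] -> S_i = 1 + -88*i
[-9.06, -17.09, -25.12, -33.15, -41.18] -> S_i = -9.06 + -8.03*i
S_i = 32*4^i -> [32, 128, 512, 2048, 8192]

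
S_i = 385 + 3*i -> [385, 388, 391, 394, 397]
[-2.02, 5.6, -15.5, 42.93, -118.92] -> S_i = -2.02*(-2.77)^i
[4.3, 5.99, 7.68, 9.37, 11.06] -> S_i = 4.30 + 1.69*i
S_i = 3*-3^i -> [3, -9, 27, -81, 243]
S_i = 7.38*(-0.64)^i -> [7.38, -4.72, 3.02, -1.93, 1.24]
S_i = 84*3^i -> [84, 252, 756, 2268, 6804]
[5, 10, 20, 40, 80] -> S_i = 5*2^i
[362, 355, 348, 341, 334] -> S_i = 362 + -7*i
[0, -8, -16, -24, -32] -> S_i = 0 + -8*i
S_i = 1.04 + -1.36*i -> [1.04, -0.32, -1.68, -3.04, -4.4]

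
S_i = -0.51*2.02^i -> [-0.51, -1.03, -2.08, -4.2, -8.49]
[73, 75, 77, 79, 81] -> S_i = 73 + 2*i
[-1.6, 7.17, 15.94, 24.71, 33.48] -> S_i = -1.60 + 8.77*i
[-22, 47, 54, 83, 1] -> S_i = Random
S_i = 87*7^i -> [87, 609, 4263, 29841, 208887]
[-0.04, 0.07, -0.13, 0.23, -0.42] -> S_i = -0.04*(-1.80)^i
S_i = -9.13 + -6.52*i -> [-9.13, -15.65, -22.17, -28.69, -35.21]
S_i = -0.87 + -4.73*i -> [-0.87, -5.6, -10.33, -15.06, -19.79]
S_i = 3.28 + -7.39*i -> [3.28, -4.11, -11.5, -18.89, -26.28]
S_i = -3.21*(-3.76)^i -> [-3.21, 12.07, -45.38, 170.64, -641.59]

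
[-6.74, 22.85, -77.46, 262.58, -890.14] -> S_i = -6.74*(-3.39)^i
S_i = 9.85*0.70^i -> [9.85, 6.9, 4.83, 3.38, 2.36]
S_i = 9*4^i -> [9, 36, 144, 576, 2304]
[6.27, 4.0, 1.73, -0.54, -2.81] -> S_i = 6.27 + -2.27*i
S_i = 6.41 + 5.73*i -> [6.41, 12.14, 17.87, 23.6, 29.33]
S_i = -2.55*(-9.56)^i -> [-2.55, 24.38, -233.05, 2227.99, -21299.61]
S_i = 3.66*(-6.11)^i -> [3.66, -22.36, 136.64, -834.84, 5100.89]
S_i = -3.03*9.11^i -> [-3.03, -27.6, -251.47, -2290.86, -20869.7]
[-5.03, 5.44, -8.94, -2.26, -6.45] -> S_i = Random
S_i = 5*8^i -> [5, 40, 320, 2560, 20480]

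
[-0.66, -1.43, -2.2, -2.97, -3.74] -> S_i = -0.66 + -0.77*i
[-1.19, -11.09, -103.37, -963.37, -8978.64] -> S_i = -1.19*9.32^i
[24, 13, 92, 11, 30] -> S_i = Random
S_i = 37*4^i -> [37, 148, 592, 2368, 9472]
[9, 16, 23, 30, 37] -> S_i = 9 + 7*i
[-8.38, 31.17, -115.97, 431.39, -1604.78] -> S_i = -8.38*(-3.72)^i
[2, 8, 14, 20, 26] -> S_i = 2 + 6*i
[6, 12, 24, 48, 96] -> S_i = 6*2^i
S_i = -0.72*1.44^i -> [-0.72, -1.04, -1.49, -2.15, -3.1]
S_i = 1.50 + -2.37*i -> [1.5, -0.87, -3.24, -5.61, -7.98]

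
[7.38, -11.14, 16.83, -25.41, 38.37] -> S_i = 7.38*(-1.51)^i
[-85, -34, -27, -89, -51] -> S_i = Random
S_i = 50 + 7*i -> [50, 57, 64, 71, 78]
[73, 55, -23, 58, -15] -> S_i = Random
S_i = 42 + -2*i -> [42, 40, 38, 36, 34]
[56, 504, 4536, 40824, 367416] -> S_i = 56*9^i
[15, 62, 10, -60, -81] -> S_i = Random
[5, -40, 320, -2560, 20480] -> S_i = 5*-8^i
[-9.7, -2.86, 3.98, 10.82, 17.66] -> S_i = -9.70 + 6.84*i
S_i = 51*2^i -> [51, 102, 204, 408, 816]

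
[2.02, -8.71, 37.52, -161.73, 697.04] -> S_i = 2.02*(-4.31)^i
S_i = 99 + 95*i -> [99, 194, 289, 384, 479]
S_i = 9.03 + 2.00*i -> [9.03, 11.03, 13.03, 15.03, 17.03]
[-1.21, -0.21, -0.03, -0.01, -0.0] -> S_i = -1.21*0.17^i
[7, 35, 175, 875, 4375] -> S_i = 7*5^i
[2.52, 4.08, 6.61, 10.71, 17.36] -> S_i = 2.52*1.62^i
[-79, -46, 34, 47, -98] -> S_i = Random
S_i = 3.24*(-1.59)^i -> [3.24, -5.15, 8.19, -13.02, 20.71]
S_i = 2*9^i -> [2, 18, 162, 1458, 13122]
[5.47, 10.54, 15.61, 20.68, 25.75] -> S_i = 5.47 + 5.07*i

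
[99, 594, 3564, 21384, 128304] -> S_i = 99*6^i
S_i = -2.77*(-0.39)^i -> [-2.77, 1.08, -0.42, 0.16, -0.06]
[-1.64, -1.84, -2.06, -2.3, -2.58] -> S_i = -1.64*1.12^i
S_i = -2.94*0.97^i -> [-2.94, -2.85, -2.77, -2.68, -2.6]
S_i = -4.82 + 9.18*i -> [-4.82, 4.36, 13.54, 22.72, 31.9]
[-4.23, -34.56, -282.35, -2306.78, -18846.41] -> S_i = -4.23*8.17^i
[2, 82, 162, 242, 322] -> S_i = 2 + 80*i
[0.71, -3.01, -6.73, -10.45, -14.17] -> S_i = 0.71 + -3.72*i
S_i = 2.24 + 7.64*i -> [2.24, 9.88, 17.52, 25.16, 32.8]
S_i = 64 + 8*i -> [64, 72, 80, 88, 96]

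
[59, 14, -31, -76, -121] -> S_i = 59 + -45*i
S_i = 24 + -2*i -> [24, 22, 20, 18, 16]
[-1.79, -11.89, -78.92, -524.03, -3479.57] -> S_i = -1.79*6.64^i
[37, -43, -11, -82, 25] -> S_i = Random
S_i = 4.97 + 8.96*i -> [4.97, 13.93, 22.89, 31.85, 40.81]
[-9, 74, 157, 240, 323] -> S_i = -9 + 83*i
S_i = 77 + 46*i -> [77, 123, 169, 215, 261]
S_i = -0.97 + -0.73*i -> [-0.97, -1.7, -2.43, -3.16, -3.89]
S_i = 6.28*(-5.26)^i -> [6.28, -33.03, 173.75, -913.94, 4807.32]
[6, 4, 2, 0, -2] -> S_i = 6 + -2*i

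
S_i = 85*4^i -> [85, 340, 1360, 5440, 21760]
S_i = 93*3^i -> [93, 279, 837, 2511, 7533]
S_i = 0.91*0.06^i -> [0.91, 0.05, 0.0, 0.0, 0.0]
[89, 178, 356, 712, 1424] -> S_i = 89*2^i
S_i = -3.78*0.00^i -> [-3.78, -0.0, -0.0, -0.0, -0.0]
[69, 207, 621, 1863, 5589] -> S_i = 69*3^i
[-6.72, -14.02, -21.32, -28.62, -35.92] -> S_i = -6.72 + -7.30*i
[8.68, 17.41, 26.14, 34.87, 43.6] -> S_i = 8.68 + 8.73*i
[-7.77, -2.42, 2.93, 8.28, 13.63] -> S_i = -7.77 + 5.35*i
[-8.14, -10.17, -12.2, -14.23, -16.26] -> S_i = -8.14 + -2.03*i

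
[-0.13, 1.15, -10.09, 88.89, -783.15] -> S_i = -0.13*(-8.81)^i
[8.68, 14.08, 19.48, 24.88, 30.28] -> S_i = 8.68 + 5.40*i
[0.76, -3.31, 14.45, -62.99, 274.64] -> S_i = 0.76*(-4.36)^i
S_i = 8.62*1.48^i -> [8.62, 12.76, 18.88, 27.94, 41.36]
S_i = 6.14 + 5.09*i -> [6.14, 11.23, 16.32, 21.41, 26.5]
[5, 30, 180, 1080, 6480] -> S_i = 5*6^i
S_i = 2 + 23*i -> [2, 25, 48, 71, 94]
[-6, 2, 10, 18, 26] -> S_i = -6 + 8*i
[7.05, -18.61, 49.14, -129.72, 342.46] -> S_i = 7.05*(-2.64)^i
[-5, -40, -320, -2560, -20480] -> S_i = -5*8^i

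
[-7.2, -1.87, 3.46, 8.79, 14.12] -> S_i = -7.20 + 5.33*i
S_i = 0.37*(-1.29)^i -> [0.37, -0.48, 0.62, -0.79, 1.02]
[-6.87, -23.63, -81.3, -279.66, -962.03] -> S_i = -6.87*3.44^i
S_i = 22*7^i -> [22, 154, 1078, 7546, 52822]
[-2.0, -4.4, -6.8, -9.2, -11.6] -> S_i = -2.00 + -2.40*i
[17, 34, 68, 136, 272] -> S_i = 17*2^i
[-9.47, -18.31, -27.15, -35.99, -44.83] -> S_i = -9.47 + -8.84*i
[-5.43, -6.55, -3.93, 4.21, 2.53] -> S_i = Random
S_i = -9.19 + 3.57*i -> [-9.19, -5.62, -2.05, 1.52, 5.09]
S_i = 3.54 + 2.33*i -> [3.54, 5.87, 8.2, 10.53, 12.86]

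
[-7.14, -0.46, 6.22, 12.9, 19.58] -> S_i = -7.14 + 6.68*i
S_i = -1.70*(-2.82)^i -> [-1.7, 4.79, -13.52, 38.12, -107.51]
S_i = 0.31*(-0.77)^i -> [0.31, -0.24, 0.18, -0.14, 0.11]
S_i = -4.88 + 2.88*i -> [-4.88, -2.0, 0.88, 3.76, 6.64]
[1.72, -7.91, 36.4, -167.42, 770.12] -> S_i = 1.72*(-4.60)^i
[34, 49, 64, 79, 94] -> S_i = 34 + 15*i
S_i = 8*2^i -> [8, 16, 32, 64, 128]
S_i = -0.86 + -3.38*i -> [-0.86, -4.24, -7.62, -11.0, -14.38]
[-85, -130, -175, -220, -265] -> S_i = -85 + -45*i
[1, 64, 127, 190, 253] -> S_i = 1 + 63*i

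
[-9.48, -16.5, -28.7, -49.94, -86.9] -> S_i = -9.48*1.74^i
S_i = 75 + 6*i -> [75, 81, 87, 93, 99]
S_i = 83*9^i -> [83, 747, 6723, 60507, 544563]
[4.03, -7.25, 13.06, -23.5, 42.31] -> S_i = 4.03*(-1.80)^i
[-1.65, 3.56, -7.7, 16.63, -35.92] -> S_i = -1.65*(-2.16)^i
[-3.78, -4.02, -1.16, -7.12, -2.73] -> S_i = Random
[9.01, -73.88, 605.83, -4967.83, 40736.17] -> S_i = 9.01*(-8.20)^i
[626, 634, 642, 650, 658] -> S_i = 626 + 8*i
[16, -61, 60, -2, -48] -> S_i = Random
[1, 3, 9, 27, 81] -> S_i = 1*3^i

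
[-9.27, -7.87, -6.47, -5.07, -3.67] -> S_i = -9.27 + 1.40*i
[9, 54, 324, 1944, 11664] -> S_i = 9*6^i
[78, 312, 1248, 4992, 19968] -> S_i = 78*4^i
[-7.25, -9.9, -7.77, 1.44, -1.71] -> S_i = Random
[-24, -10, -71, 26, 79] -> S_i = Random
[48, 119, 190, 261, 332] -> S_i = 48 + 71*i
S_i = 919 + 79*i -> [919, 998, 1077, 1156, 1235]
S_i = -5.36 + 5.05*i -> [-5.36, -0.31, 4.74, 9.79, 14.84]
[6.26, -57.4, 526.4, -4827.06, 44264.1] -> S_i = 6.26*(-9.17)^i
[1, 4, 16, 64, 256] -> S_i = 1*4^i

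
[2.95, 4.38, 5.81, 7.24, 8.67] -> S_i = 2.95 + 1.43*i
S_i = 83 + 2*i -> [83, 85, 87, 89, 91]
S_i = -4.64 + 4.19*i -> [-4.64, -0.45, 3.74, 7.93, 12.12]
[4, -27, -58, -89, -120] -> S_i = 4 + -31*i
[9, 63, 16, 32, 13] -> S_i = Random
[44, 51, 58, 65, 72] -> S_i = 44 + 7*i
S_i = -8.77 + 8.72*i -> [-8.77, -0.05, 8.67, 17.39, 26.11]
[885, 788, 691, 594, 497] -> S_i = 885 + -97*i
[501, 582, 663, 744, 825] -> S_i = 501 + 81*i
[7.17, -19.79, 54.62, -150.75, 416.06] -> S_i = 7.17*(-2.76)^i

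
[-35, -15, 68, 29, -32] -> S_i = Random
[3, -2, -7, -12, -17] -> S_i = 3 + -5*i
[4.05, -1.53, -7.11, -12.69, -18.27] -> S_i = 4.05 + -5.58*i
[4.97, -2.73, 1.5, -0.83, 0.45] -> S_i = 4.97*(-0.55)^i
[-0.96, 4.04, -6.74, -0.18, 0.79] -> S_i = Random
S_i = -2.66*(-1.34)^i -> [-2.66, 3.56, -4.78, 6.4, -8.58]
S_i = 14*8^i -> [14, 112, 896, 7168, 57344]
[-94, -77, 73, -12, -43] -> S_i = Random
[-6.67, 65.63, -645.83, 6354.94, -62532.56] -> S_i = -6.67*(-9.84)^i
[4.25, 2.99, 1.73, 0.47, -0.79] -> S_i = 4.25 + -1.26*i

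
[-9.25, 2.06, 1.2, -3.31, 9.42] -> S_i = Random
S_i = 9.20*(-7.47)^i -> [9.2, -68.72, 513.37, -3834.86, 28646.41]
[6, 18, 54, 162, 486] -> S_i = 6*3^i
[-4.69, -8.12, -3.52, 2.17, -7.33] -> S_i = Random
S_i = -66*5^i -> [-66, -330, -1650, -8250, -41250]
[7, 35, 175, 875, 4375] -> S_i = 7*5^i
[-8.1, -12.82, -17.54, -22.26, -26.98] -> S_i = -8.10 + -4.72*i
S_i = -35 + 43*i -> [-35, 8, 51, 94, 137]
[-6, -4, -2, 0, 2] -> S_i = -6 + 2*i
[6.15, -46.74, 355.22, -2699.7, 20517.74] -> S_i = 6.15*(-7.60)^i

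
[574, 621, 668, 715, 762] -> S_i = 574 + 47*i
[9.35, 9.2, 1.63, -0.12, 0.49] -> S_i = Random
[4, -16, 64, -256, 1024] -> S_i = 4*-4^i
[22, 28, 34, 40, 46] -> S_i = 22 + 6*i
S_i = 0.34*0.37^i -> [0.34, 0.13, 0.05, 0.02, 0.01]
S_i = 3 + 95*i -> [3, 98, 193, 288, 383]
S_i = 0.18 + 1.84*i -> [0.18, 2.02, 3.86, 5.7, 7.54]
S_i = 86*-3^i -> [86, -258, 774, -2322, 6966]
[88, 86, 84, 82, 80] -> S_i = 88 + -2*i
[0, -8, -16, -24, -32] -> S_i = 0 + -8*i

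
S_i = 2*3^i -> [2, 6, 18, 54, 162]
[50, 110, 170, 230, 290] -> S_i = 50 + 60*i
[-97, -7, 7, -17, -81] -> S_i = Random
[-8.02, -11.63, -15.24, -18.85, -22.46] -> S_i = -8.02 + -3.61*i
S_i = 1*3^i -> [1, 3, 9, 27, 81]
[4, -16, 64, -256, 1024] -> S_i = 4*-4^i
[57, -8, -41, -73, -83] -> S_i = Random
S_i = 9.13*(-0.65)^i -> [9.13, -5.93, 3.86, -2.51, 1.63]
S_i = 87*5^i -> [87, 435, 2175, 10875, 54375]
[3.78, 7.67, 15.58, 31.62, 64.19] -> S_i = 3.78*2.03^i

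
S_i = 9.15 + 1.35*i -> [9.15, 10.5, 11.85, 13.2, 14.55]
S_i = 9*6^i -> [9, 54, 324, 1944, 11664]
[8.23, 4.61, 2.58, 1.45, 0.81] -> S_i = 8.23*0.56^i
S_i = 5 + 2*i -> [5, 7, 9, 11, 13]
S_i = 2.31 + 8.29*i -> [2.31, 10.6, 18.89, 27.18, 35.47]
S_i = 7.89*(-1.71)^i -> [7.89, -13.49, 23.07, -39.45, 67.46]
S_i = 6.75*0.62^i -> [6.75, 4.18, 2.59, 1.61, 1.0]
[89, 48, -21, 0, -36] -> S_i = Random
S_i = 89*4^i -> [89, 356, 1424, 5696, 22784]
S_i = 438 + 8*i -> [438, 446, 454, 462, 470]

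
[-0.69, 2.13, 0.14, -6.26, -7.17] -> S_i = Random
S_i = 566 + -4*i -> [566, 562, 558, 554, 550]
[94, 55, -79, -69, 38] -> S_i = Random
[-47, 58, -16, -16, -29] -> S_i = Random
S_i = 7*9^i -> [7, 63, 567, 5103, 45927]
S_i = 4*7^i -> [4, 28, 196, 1372, 9604]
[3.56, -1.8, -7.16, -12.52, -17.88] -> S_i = 3.56 + -5.36*i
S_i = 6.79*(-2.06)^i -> [6.79, -13.99, 28.81, -59.36, 122.28]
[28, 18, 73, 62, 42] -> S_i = Random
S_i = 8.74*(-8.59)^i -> [8.74, -75.08, 644.91, -5539.76, 47586.54]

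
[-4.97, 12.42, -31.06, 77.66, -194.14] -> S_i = -4.97*(-2.50)^i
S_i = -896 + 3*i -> [-896, -893, -890, -887, -884]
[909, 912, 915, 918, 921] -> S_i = 909 + 3*i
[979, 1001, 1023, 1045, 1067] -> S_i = 979 + 22*i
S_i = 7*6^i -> [7, 42, 252, 1512, 9072]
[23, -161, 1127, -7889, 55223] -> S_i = 23*-7^i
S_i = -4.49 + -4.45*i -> [-4.49, -8.94, -13.39, -17.84, -22.29]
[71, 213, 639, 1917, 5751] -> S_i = 71*3^i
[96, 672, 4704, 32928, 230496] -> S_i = 96*7^i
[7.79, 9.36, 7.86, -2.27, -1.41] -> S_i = Random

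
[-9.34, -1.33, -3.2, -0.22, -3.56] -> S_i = Random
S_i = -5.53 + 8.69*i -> [-5.53, 3.16, 11.85, 20.54, 29.23]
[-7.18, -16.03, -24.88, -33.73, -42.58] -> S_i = -7.18 + -8.85*i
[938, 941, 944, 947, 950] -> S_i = 938 + 3*i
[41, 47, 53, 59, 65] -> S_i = 41 + 6*i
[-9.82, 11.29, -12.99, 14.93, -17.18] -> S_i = -9.82*(-1.15)^i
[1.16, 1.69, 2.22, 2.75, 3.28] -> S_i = 1.16 + 0.53*i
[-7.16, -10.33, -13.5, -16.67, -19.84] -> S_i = -7.16 + -3.17*i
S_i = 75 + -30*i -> [75, 45, 15, -15, -45]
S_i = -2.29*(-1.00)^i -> [-2.29, 2.29, -2.29, 2.29, -2.29]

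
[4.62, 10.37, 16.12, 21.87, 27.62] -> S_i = 4.62 + 5.75*i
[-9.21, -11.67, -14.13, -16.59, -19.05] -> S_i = -9.21 + -2.46*i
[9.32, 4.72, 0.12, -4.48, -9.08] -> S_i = 9.32 + -4.60*i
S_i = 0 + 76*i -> [0, 76, 152, 228, 304]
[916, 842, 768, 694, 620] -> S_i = 916 + -74*i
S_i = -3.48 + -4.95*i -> [-3.48, -8.43, -13.38, -18.33, -23.28]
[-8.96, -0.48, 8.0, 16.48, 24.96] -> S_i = -8.96 + 8.48*i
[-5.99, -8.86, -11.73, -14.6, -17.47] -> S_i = -5.99 + -2.87*i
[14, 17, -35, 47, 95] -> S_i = Random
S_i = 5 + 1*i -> [5, 6, 7, 8, 9]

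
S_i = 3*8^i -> [3, 24, 192, 1536, 12288]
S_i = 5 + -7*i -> [5, -2, -9, -16, -23]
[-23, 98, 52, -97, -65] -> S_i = Random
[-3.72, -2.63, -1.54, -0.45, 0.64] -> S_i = -3.72 + 1.09*i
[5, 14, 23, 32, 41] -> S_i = 5 + 9*i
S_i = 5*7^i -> [5, 35, 245, 1715, 12005]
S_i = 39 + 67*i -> [39, 106, 173, 240, 307]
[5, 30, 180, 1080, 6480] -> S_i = 5*6^i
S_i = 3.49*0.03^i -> [3.49, 0.1, 0.0, 0.0, 0.0]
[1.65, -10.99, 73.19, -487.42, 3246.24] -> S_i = 1.65*(-6.66)^i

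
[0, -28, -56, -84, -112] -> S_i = 0 + -28*i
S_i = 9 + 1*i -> [9, 10, 11, 12, 13]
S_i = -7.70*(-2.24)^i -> [-7.7, 17.25, -38.64, 86.54, -193.86]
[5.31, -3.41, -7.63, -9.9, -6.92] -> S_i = Random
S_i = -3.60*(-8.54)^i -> [-3.6, 30.74, -262.55, 2242.21, -19148.47]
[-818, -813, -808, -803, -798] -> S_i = -818 + 5*i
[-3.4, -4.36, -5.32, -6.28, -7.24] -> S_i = -3.40 + -0.96*i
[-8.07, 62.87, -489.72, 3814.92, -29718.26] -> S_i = -8.07*(-7.79)^i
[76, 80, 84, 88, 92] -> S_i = 76 + 4*i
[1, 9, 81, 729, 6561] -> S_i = 1*9^i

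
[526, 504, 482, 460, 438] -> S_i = 526 + -22*i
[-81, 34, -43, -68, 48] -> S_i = Random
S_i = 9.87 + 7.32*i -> [9.87, 17.19, 24.51, 31.83, 39.15]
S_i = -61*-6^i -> [-61, 366, -2196, 13176, -79056]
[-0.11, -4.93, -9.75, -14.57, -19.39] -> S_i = -0.11 + -4.82*i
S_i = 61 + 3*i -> [61, 64, 67, 70, 73]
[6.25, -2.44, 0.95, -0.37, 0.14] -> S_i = 6.25*(-0.39)^i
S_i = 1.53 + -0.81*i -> [1.53, 0.72, -0.09, -0.9, -1.71]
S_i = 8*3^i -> [8, 24, 72, 216, 648]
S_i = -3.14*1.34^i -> [-3.14, -4.21, -5.64, -7.56, -10.12]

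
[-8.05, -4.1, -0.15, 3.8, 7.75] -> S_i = -8.05 + 3.95*i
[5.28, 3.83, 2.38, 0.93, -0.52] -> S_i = 5.28 + -1.45*i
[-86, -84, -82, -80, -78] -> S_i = -86 + 2*i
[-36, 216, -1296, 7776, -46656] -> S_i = -36*-6^i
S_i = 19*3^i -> [19, 57, 171, 513, 1539]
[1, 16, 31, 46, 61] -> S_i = 1 + 15*i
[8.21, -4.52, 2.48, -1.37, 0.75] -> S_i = 8.21*(-0.55)^i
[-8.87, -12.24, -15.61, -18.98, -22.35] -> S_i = -8.87 + -3.37*i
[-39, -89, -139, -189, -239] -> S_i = -39 + -50*i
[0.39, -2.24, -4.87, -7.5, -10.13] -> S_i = 0.39 + -2.63*i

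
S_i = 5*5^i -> [5, 25, 125, 625, 3125]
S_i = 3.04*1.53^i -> [3.04, 4.65, 7.12, 10.89, 16.66]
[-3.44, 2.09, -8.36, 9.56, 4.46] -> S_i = Random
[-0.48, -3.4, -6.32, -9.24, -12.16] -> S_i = -0.48 + -2.92*i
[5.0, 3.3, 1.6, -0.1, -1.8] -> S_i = 5.00 + -1.70*i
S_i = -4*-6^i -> [-4, 24, -144, 864, -5184]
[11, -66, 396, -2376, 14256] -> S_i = 11*-6^i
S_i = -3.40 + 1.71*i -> [-3.4, -1.69, 0.02, 1.73, 3.44]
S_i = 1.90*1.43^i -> [1.9, 2.72, 3.89, 5.56, 7.95]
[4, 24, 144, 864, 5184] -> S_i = 4*6^i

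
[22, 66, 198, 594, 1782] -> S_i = 22*3^i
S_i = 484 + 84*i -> [484, 568, 652, 736, 820]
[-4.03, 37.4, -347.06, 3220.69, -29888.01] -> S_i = -4.03*(-9.28)^i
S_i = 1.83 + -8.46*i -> [1.83, -6.63, -15.09, -23.55, -32.01]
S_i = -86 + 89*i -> [-86, 3, 92, 181, 270]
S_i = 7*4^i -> [7, 28, 112, 448, 1792]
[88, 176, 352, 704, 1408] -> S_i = 88*2^i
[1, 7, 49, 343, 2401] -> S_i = 1*7^i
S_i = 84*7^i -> [84, 588, 4116, 28812, 201684]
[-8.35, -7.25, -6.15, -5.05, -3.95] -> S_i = -8.35 + 1.10*i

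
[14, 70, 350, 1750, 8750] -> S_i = 14*5^i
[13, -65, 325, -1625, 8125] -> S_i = 13*-5^i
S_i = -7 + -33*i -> [-7, -40, -73, -106, -139]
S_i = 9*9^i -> [9, 81, 729, 6561, 59049]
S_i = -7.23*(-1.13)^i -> [-7.23, 8.17, -9.23, 10.43, -11.79]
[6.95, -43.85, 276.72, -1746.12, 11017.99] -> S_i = 6.95*(-6.31)^i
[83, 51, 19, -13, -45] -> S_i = 83 + -32*i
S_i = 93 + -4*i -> [93, 89, 85, 81, 77]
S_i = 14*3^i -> [14, 42, 126, 378, 1134]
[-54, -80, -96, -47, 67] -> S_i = Random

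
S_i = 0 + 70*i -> [0, 70, 140, 210, 280]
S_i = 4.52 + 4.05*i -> [4.52, 8.57, 12.62, 16.67, 20.72]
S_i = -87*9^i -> [-87, -783, -7047, -63423, -570807]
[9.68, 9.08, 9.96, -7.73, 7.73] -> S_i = Random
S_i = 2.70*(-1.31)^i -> [2.7, -3.54, 4.63, -6.07, 7.95]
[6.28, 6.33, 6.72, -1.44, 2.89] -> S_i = Random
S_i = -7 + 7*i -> [-7, 0, 7, 14, 21]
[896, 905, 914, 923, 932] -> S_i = 896 + 9*i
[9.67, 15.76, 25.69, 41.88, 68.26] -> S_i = 9.67*1.63^i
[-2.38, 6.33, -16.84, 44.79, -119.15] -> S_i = -2.38*(-2.66)^i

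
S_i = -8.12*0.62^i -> [-8.12, -5.03, -3.12, -1.94, -1.2]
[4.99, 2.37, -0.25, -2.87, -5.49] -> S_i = 4.99 + -2.62*i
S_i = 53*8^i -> [53, 424, 3392, 27136, 217088]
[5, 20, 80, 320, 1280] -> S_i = 5*4^i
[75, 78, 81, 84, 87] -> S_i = 75 + 3*i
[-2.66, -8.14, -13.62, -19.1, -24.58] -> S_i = -2.66 + -5.48*i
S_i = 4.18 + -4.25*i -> [4.18, -0.07, -4.32, -8.57, -12.82]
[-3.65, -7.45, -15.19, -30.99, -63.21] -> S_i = -3.65*2.04^i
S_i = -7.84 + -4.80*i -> [-7.84, -12.64, -17.44, -22.24, -27.04]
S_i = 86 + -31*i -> [86, 55, 24, -7, -38]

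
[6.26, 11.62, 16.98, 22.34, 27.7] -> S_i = 6.26 + 5.36*i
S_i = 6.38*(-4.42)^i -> [6.38, -28.2, 124.64, -550.92, 2435.06]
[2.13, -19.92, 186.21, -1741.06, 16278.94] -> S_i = 2.13*(-9.35)^i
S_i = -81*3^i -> [-81, -243, -729, -2187, -6561]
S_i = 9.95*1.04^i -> [9.95, 10.35, 10.76, 11.19, 11.64]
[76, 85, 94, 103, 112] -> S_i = 76 + 9*i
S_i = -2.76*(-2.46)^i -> [-2.76, 6.79, -16.7, 41.09, -101.08]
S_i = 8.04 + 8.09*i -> [8.04, 16.13, 24.22, 32.31, 40.4]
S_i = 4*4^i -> [4, 16, 64, 256, 1024]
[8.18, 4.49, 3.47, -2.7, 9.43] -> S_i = Random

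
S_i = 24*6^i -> [24, 144, 864, 5184, 31104]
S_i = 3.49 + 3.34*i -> [3.49, 6.83, 10.17, 13.51, 16.85]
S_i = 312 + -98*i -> [312, 214, 116, 18, -80]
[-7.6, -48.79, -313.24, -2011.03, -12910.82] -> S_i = -7.60*6.42^i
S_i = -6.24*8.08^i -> [-6.24, -50.42, -407.39, -3291.69, -26596.84]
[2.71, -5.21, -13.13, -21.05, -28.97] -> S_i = 2.71 + -7.92*i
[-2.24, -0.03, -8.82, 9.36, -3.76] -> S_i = Random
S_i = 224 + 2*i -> [224, 226, 228, 230, 232]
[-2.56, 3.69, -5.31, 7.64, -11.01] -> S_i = -2.56*(-1.44)^i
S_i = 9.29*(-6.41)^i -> [9.29, -59.55, 381.71, -2446.75, 15683.67]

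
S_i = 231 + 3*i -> [231, 234, 237, 240, 243]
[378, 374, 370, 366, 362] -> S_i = 378 + -4*i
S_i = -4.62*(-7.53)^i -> [-4.62, 34.79, -261.96, 1972.54, -14853.26]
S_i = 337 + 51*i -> [337, 388, 439, 490, 541]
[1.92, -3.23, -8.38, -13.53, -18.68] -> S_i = 1.92 + -5.15*i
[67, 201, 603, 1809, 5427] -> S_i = 67*3^i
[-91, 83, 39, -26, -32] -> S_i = Random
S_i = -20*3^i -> [-20, -60, -180, -540, -1620]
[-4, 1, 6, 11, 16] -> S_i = -4 + 5*i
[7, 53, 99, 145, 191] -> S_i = 7 + 46*i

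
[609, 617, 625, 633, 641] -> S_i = 609 + 8*i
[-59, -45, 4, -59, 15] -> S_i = Random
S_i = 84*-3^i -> [84, -252, 756, -2268, 6804]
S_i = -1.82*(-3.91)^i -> [-1.82, 7.12, -27.82, 108.79, -425.38]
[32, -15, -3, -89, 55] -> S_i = Random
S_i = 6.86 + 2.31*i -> [6.86, 9.17, 11.48, 13.79, 16.1]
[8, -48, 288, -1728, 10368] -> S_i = 8*-6^i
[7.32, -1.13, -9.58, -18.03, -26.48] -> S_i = 7.32 + -8.45*i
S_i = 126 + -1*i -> [126, 125, 124, 123, 122]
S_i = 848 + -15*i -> [848, 833, 818, 803, 788]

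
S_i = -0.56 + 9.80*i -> [-0.56, 9.24, 19.04, 28.84, 38.64]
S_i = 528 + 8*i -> [528, 536, 544, 552, 560]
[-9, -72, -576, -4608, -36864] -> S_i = -9*8^i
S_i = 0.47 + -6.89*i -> [0.47, -6.42, -13.31, -20.2, -27.09]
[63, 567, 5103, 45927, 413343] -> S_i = 63*9^i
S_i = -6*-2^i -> [-6, 12, -24, 48, -96]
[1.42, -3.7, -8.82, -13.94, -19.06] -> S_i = 1.42 + -5.12*i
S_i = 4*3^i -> [4, 12, 36, 108, 324]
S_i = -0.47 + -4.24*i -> [-0.47, -4.71, -8.95, -13.19, -17.43]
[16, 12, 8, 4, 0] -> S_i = 16 + -4*i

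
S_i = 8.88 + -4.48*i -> [8.88, 4.4, -0.08, -4.56, -9.04]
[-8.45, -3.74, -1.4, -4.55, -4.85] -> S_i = Random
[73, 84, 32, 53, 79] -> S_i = Random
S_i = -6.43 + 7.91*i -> [-6.43, 1.48, 9.39, 17.3, 25.21]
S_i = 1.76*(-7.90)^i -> [1.76, -13.9, 109.84, -867.75, 6855.21]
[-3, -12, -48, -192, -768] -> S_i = -3*4^i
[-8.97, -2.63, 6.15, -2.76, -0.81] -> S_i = Random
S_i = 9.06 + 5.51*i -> [9.06, 14.57, 20.08, 25.59, 31.1]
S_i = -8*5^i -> [-8, -40, -200, -1000, -5000]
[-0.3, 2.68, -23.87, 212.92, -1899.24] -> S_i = -0.30*(-8.92)^i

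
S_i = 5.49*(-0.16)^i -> [5.49, -0.88, 0.14, -0.02, 0.0]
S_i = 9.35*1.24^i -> [9.35, 11.59, 14.38, 17.83, 22.11]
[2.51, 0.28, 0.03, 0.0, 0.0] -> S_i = 2.51*0.11^i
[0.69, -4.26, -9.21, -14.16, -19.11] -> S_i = 0.69 + -4.95*i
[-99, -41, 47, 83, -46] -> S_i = Random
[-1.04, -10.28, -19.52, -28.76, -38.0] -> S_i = -1.04 + -9.24*i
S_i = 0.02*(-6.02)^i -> [0.02, -0.12, 0.72, -4.36, 26.27]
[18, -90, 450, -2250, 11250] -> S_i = 18*-5^i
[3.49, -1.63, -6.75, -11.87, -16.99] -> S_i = 3.49 + -5.12*i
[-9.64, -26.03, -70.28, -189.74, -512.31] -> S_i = -9.64*2.70^i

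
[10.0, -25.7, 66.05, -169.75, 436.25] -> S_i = 10.00*(-2.57)^i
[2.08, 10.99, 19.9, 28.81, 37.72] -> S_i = 2.08 + 8.91*i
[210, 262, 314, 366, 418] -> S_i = 210 + 52*i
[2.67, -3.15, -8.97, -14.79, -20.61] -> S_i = 2.67 + -5.82*i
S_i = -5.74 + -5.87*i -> [-5.74, -11.61, -17.48, -23.35, -29.22]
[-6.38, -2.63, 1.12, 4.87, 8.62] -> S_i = -6.38 + 3.75*i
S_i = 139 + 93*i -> [139, 232, 325, 418, 511]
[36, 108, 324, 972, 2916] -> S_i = 36*3^i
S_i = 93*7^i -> [93, 651, 4557, 31899, 223293]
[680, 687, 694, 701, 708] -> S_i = 680 + 7*i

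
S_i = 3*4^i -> [3, 12, 48, 192, 768]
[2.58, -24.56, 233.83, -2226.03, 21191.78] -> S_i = 2.58*(-9.52)^i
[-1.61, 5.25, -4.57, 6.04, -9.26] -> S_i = Random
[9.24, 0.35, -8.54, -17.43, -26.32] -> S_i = 9.24 + -8.89*i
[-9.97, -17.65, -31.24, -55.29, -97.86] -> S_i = -9.97*1.77^i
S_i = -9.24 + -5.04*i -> [-9.24, -14.28, -19.32, -24.36, -29.4]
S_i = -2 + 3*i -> [-2, 1, 4, 7, 10]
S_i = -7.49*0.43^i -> [-7.49, -3.22, -1.38, -0.6, -0.26]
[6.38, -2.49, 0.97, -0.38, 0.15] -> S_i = 6.38*(-0.39)^i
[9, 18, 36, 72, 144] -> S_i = 9*2^i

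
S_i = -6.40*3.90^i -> [-6.4, -24.96, -97.34, -379.64, -1480.6]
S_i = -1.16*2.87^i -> [-1.16, -3.33, -9.55, -27.42, -78.7]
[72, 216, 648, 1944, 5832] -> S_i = 72*3^i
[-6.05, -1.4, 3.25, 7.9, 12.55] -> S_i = -6.05 + 4.65*i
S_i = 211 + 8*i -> [211, 219, 227, 235, 243]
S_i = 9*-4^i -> [9, -36, 144, -576, 2304]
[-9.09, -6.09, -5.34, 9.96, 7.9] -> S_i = Random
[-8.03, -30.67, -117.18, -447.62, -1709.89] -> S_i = -8.03*3.82^i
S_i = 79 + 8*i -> [79, 87, 95, 103, 111]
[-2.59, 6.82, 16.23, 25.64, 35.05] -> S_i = -2.59 + 9.41*i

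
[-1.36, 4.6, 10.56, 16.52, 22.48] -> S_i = -1.36 + 5.96*i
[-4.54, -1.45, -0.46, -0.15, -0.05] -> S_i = -4.54*0.32^i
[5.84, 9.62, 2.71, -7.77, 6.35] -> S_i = Random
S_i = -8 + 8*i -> [-8, 0, 8, 16, 24]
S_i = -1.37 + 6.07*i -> [-1.37, 4.7, 10.77, 16.84, 22.91]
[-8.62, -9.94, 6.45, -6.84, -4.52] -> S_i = Random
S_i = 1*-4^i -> [1, -4, 16, -64, 256]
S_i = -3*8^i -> [-3, -24, -192, -1536, -12288]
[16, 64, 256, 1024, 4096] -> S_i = 16*4^i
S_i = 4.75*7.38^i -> [4.75, 35.06, 258.71, 1909.25, 14090.26]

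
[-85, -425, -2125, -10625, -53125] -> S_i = -85*5^i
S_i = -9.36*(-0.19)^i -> [-9.36, 1.78, -0.34, 0.06, -0.01]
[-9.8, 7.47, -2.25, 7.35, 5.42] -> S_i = Random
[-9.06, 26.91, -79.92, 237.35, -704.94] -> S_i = -9.06*(-2.97)^i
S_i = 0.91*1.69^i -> [0.91, 1.54, 2.6, 4.39, 7.42]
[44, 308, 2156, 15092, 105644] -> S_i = 44*7^i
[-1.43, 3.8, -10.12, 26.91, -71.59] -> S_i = -1.43*(-2.66)^i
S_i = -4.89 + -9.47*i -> [-4.89, -14.36, -23.83, -33.3, -42.77]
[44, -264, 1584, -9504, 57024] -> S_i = 44*-6^i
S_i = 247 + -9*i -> [247, 238, 229, 220, 211]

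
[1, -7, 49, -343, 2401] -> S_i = 1*-7^i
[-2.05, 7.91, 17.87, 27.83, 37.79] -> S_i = -2.05 + 9.96*i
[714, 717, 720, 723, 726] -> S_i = 714 + 3*i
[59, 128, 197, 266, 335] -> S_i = 59 + 69*i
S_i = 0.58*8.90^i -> [0.58, 5.16, 45.94, 408.88, 3639.05]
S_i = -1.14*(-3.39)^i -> [-1.14, 3.86, -13.1, 44.41, -150.56]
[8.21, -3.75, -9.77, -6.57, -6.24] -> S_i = Random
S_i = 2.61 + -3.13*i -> [2.61, -0.52, -3.65, -6.78, -9.91]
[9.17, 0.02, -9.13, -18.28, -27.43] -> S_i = 9.17 + -9.15*i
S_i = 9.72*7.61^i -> [9.72, 73.97, 562.91, 4283.71, 32599.05]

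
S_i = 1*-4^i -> [1, -4, 16, -64, 256]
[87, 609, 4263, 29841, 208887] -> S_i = 87*7^i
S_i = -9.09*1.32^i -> [-9.09, -12.0, -15.84, -20.91, -27.6]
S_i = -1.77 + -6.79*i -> [-1.77, -8.56, -15.35, -22.14, -28.93]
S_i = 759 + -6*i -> [759, 753, 747, 741, 735]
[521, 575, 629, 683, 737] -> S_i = 521 + 54*i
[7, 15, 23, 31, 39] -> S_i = 7 + 8*i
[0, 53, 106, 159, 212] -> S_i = 0 + 53*i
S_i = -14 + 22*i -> [-14, 8, 30, 52, 74]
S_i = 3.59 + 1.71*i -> [3.59, 5.3, 7.01, 8.72, 10.43]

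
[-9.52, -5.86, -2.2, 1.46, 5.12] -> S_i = -9.52 + 3.66*i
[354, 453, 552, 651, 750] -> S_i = 354 + 99*i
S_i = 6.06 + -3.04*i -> [6.06, 3.02, -0.02, -3.06, -6.1]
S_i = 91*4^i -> [91, 364, 1456, 5824, 23296]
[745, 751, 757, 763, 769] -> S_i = 745 + 6*i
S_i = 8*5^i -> [8, 40, 200, 1000, 5000]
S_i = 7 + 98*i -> [7, 105, 203, 301, 399]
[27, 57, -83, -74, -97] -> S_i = Random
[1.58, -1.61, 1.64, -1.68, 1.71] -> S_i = 1.58*(-1.02)^i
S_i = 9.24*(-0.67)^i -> [9.24, -6.19, 4.15, -2.78, 1.86]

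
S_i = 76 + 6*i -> [76, 82, 88, 94, 100]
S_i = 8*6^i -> [8, 48, 288, 1728, 10368]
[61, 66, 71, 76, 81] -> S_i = 61 + 5*i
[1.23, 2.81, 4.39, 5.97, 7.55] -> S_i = 1.23 + 1.58*i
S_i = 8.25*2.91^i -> [8.25, 24.01, 69.86, 203.3, 591.6]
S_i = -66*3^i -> [-66, -198, -594, -1782, -5346]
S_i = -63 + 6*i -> [-63, -57, -51, -45, -39]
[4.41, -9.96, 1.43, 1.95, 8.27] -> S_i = Random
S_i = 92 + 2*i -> [92, 94, 96, 98, 100]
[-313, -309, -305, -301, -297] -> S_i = -313 + 4*i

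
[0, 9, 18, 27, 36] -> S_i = 0 + 9*i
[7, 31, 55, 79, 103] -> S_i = 7 + 24*i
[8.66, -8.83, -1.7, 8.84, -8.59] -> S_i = Random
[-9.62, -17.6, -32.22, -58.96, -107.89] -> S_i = -9.62*1.83^i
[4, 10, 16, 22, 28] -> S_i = 4 + 6*i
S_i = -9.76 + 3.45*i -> [-9.76, -6.31, -2.86, 0.59, 4.04]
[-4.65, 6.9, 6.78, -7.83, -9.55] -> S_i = Random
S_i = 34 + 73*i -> [34, 107, 180, 253, 326]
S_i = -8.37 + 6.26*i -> [-8.37, -2.11, 4.15, 10.41, 16.67]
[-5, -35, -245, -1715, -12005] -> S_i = -5*7^i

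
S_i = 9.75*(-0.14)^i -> [9.75, -1.37, 0.19, -0.03, 0.0]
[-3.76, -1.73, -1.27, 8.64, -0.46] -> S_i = Random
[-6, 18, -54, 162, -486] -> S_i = -6*-3^i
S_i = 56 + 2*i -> [56, 58, 60, 62, 64]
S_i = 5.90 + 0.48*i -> [5.9, 6.38, 6.86, 7.34, 7.82]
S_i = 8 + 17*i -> [8, 25, 42, 59, 76]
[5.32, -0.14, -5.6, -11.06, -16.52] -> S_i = 5.32 + -5.46*i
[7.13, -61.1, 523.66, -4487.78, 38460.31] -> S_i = 7.13*(-8.57)^i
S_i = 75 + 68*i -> [75, 143, 211, 279, 347]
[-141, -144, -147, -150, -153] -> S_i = -141 + -3*i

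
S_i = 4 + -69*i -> [4, -65, -134, -203, -272]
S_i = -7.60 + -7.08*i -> [-7.6, -14.68, -21.76, -28.84, -35.92]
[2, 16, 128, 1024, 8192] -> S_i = 2*8^i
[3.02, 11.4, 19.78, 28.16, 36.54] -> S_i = 3.02 + 8.38*i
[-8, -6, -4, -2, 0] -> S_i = -8 + 2*i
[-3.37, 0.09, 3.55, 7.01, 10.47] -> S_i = -3.37 + 3.46*i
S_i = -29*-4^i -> [-29, 116, -464, 1856, -7424]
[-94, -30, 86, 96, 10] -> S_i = Random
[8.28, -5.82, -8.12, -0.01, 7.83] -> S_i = Random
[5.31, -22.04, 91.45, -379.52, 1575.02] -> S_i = 5.31*(-4.15)^i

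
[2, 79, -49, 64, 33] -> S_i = Random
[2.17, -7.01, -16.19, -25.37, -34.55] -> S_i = 2.17 + -9.18*i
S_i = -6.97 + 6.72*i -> [-6.97, -0.25, 6.47, 13.19, 19.91]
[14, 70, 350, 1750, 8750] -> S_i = 14*5^i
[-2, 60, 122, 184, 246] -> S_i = -2 + 62*i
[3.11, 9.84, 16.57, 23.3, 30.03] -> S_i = 3.11 + 6.73*i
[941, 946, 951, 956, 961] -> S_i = 941 + 5*i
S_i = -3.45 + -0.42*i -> [-3.45, -3.87, -4.29, -4.71, -5.13]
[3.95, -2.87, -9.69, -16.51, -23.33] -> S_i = 3.95 + -6.82*i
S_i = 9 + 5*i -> [9, 14, 19, 24, 29]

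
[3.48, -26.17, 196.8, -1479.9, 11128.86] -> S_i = 3.48*(-7.52)^i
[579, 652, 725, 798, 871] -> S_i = 579 + 73*i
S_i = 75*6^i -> [75, 450, 2700, 16200, 97200]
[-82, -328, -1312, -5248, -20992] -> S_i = -82*4^i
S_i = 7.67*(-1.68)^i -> [7.67, -12.89, 21.65, -36.37, 61.1]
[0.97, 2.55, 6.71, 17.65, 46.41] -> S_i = 0.97*2.63^i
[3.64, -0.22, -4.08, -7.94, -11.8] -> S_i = 3.64 + -3.86*i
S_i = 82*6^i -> [82, 492, 2952, 17712, 106272]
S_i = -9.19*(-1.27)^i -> [-9.19, 11.67, -14.82, 18.82, -23.91]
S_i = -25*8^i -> [-25, -200, -1600, -12800, -102400]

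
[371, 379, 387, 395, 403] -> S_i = 371 + 8*i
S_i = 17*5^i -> [17, 85, 425, 2125, 10625]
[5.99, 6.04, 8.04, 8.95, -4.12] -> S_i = Random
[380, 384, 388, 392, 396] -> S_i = 380 + 4*i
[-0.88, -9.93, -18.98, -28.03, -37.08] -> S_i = -0.88 + -9.05*i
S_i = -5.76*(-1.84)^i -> [-5.76, 10.6, -19.5, 35.88, -66.02]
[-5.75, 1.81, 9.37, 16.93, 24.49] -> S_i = -5.75 + 7.56*i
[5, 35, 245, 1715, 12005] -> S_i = 5*7^i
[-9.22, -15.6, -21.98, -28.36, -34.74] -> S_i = -9.22 + -6.38*i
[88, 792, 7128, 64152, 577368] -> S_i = 88*9^i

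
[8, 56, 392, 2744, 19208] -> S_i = 8*7^i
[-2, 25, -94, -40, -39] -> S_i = Random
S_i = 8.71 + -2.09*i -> [8.71, 6.62, 4.53, 2.44, 0.35]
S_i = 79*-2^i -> [79, -158, 316, -632, 1264]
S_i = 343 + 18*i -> [343, 361, 379, 397, 415]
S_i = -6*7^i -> [-6, -42, -294, -2058, -14406]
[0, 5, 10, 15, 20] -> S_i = 0 + 5*i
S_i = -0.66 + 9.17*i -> [-0.66, 8.51, 17.68, 26.85, 36.02]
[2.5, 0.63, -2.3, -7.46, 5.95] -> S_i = Random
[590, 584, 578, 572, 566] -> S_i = 590 + -6*i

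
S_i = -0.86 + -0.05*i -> [-0.86, -0.91, -0.96, -1.01, -1.06]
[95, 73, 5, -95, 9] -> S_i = Random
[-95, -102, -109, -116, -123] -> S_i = -95 + -7*i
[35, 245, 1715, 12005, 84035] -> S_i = 35*7^i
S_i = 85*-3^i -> [85, -255, 765, -2295, 6885]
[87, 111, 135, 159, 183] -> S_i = 87 + 24*i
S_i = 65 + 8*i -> [65, 73, 81, 89, 97]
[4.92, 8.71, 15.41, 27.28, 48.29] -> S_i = 4.92*1.77^i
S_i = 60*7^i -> [60, 420, 2940, 20580, 144060]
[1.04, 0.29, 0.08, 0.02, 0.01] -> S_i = 1.04*0.28^i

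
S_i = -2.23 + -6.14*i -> [-2.23, -8.37, -14.51, -20.65, -26.79]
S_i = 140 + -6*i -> [140, 134, 128, 122, 116]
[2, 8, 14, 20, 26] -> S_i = 2 + 6*i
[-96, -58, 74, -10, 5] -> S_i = Random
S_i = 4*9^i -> [4, 36, 324, 2916, 26244]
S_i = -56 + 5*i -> [-56, -51, -46, -41, -36]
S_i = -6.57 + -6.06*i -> [-6.57, -12.63, -18.69, -24.75, -30.81]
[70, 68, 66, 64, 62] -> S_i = 70 + -2*i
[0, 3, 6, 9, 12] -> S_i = 0 + 3*i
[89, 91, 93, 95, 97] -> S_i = 89 + 2*i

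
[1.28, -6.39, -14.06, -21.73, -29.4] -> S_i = 1.28 + -7.67*i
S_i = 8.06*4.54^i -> [8.06, 36.59, 166.13, 754.23, 3424.19]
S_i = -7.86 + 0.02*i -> [-7.86, -7.84, -7.82, -7.8, -7.78]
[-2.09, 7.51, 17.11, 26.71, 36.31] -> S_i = -2.09 + 9.60*i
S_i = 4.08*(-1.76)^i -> [4.08, -7.18, 12.64, -22.24, 39.15]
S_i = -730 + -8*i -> [-730, -738, -746, -754, -762]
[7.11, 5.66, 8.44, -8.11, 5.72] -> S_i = Random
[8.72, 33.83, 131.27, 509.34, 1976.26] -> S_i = 8.72*3.88^i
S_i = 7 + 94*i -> [7, 101, 195, 289, 383]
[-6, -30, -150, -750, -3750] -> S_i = -6*5^i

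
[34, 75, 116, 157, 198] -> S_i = 34 + 41*i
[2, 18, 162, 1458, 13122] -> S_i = 2*9^i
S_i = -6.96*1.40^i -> [-6.96, -9.74, -13.64, -19.1, -26.74]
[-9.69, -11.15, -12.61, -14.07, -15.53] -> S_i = -9.69 + -1.46*i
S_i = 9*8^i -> [9, 72, 576, 4608, 36864]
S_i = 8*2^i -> [8, 16, 32, 64, 128]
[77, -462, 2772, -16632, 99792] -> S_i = 77*-6^i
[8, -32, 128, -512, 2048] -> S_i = 8*-4^i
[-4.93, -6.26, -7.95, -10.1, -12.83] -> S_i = -4.93*1.27^i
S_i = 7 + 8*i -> [7, 15, 23, 31, 39]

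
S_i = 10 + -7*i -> [10, 3, -4, -11, -18]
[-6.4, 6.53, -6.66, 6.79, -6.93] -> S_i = -6.40*(-1.02)^i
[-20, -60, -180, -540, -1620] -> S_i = -20*3^i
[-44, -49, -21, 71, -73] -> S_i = Random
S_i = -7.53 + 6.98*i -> [-7.53, -0.55, 6.43, 13.41, 20.39]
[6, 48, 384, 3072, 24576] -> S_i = 6*8^i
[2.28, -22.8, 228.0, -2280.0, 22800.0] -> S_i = 2.28*(-10.00)^i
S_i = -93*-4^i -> [-93, 372, -1488, 5952, -23808]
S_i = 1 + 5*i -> [1, 6, 11, 16, 21]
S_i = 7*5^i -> [7, 35, 175, 875, 4375]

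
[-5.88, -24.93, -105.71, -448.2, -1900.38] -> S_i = -5.88*4.24^i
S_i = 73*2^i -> [73, 146, 292, 584, 1168]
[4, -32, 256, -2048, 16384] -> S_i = 4*-8^i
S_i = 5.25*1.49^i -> [5.25, 7.82, 11.66, 17.37, 25.88]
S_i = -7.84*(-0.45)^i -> [-7.84, 3.53, -1.59, 0.71, -0.32]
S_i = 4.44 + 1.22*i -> [4.44, 5.66, 6.88, 8.1, 9.32]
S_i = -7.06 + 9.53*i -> [-7.06, 2.47, 12.0, 21.53, 31.06]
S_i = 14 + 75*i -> [14, 89, 164, 239, 314]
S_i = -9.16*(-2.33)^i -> [-9.16, 21.34, -49.73, 115.87, -269.97]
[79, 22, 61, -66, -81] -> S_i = Random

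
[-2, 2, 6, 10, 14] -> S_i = -2 + 4*i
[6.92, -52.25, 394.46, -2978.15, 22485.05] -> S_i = 6.92*(-7.55)^i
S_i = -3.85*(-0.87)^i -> [-3.85, 3.35, -2.91, 2.54, -2.21]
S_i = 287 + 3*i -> [287, 290, 293, 296, 299]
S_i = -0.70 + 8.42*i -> [-0.7, 7.72, 16.14, 24.56, 32.98]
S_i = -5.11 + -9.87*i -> [-5.11, -14.98, -24.85, -34.72, -44.59]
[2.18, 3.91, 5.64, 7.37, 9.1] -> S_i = 2.18 + 1.73*i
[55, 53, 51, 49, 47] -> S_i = 55 + -2*i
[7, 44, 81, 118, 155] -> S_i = 7 + 37*i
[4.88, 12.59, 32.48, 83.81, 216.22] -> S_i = 4.88*2.58^i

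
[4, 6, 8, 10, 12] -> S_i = 4 + 2*i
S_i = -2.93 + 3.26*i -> [-2.93, 0.33, 3.59, 6.85, 10.11]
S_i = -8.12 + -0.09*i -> [-8.12, -8.21, -8.3, -8.39, -8.48]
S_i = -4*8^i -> [-4, -32, -256, -2048, -16384]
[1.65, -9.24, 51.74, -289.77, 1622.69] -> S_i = 1.65*(-5.60)^i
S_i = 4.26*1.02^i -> [4.26, 4.35, 4.43, 4.52, 4.61]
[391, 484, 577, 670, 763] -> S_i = 391 + 93*i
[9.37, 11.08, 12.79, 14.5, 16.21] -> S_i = 9.37 + 1.71*i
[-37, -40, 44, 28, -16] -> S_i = Random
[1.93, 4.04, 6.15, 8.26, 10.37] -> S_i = 1.93 + 2.11*i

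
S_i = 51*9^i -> [51, 459, 4131, 37179, 334611]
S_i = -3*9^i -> [-3, -27, -243, -2187, -19683]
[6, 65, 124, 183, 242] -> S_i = 6 + 59*i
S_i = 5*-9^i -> [5, -45, 405, -3645, 32805]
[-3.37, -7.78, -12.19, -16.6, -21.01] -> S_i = -3.37 + -4.41*i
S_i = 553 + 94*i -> [553, 647, 741, 835, 929]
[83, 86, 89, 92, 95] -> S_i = 83 + 3*i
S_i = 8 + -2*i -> [8, 6, 4, 2, 0]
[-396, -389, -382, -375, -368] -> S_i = -396 + 7*i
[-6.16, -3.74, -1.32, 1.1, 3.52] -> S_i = -6.16 + 2.42*i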